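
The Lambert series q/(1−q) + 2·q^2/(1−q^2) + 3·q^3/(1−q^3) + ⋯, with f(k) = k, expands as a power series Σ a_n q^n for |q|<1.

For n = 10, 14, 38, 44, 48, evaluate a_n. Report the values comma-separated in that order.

18, 24, 60, 84, 124

[q^10] f(1)=1,f(2)=2,f(5)=5,f(10)=10 ⇒ 18
n=14: 14·1 7·2 2·7 1·14  f→[14+7+2+1]=24
d|38:{1,2,19,38}  Σf=1+2+19+38=60
q^44  k|44↦f(k): 1:1 2:2 4:4 11:11 22:22 44:44  a_44=84
d|48:{1,2,3,4,6,8,12,16,24,48}  Σf=1+2+3+4+6+8+12+16+24+48=124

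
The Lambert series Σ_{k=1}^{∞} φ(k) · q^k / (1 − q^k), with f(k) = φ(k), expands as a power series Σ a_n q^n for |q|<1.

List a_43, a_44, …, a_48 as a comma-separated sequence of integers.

[q^43] φ(43)=42,φ(1)=1 ⇒ 43
n=44: 44·1 22·2 11·4 4·11 2·22 1·44  φ→[20+10+10+2+1+1]=44
[q^45] φ(45)=24,φ(15)=8,φ(9)=6,φ(5)=4,φ(3)=2,φ(1)=1 ⇒ 45
[q^46] φ(46)=22,φ(23)=22,φ(2)=1,φ(1)=1 ⇒ 46
n=47: 47·1 1·47  φ→[46+1]=47
q^48  k|48↦φ(k): 48:16 24:8 16:8 12:4 8:4 6:2 4:2 3:2 2:1 1:1  a_48=48

43, 44, 45, 46, 47, 48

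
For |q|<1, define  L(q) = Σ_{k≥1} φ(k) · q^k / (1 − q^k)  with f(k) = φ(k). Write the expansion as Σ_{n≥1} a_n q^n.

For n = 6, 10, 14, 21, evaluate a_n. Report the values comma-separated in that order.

n=6: 6·1 3·2 2·3 1·6  φ→[2+2+1+1]=6
q^10  k|10↦φ(k): 1:1 2:1 5:4 10:4  a_10=10
q^14  k|14↦φ(k): 14:6 7:6 2:1 1:1  a_14=14
n=21: 21·1 7·3 3·7 1·21  φ→[12+6+2+1]=21

6, 10, 14, 21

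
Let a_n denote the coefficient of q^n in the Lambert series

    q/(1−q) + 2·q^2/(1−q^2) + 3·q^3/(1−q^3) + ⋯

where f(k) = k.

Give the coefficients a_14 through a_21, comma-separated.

n=14: 1·14 2·7 7·2 14·1  f→[1+2+7+14]=24
d|15:{1,3,5,15}  Σf=1+3+5+15=24
n=16: 16·1 8·2 4·4 2·8 1·16  f→[16+8+4+2+1]=31
[q^17] f(1)=1,f(17)=17 ⇒ 18
q^18  k|18↦f(k): 1:1 2:2 3:3 6:6 9:9 18:18  a_18=39
[q^19] f(19)=19,f(1)=1 ⇒ 20
d|20:{20,10,5,4,2,1}  Σf=20+10+5+4+2+1=42
[q^21] f(21)=21,f(7)=7,f(3)=3,f(1)=1 ⇒ 32

24, 24, 31, 18, 39, 20, 42, 32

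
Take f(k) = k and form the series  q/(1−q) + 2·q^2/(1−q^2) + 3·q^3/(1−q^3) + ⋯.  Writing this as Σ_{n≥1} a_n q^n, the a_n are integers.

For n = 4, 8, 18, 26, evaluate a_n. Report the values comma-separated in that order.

n=4: 1·4 2·2 4·1  f→[1+2+4]=7
q^8  k|8↦f(k): 8:8 4:4 2:2 1:1  a_8=15
q^18  k|18↦f(k): 18:18 9:9 6:6 3:3 2:2 1:1  a_18=39
q^26  k|26↦f(k): 1:1 2:2 13:13 26:26  a_26=42

7, 15, 39, 42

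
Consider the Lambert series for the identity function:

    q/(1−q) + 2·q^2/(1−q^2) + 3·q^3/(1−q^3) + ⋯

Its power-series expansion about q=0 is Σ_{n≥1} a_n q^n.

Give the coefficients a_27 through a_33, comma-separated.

40, 56, 30, 72, 32, 63, 48

q^27  k|27↦f(k): 1:1 3:3 9:9 27:27  a_27=40
q^28  k|28↦f(k): 1:1 2:2 4:4 7:7 14:14 28:28  a_28=56
n=29: 1·29 29·1  f→[1+29]=30
n=30: 1·30 2·15 3·10 5·6 6·5 10·3 15·2 30·1  f→[1+2+3+5+6+10+15+30]=72
n=31: 31·1 1·31  f→[31+1]=32
[q^32] f(1)=1,f(2)=2,f(4)=4,f(8)=8,f(16)=16,f(32)=32 ⇒ 63
[q^33] f(1)=1,f(3)=3,f(11)=11,f(33)=33 ⇒ 48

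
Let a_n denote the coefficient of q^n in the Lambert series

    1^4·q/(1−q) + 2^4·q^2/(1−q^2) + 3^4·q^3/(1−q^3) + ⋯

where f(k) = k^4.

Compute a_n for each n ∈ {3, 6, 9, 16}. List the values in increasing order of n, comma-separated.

[q^3] f(3)=81,f(1)=1 ⇒ 82
n=6: 6·1 3·2 2·3 1·6  f→[1296+81+16+1]=1394
q^9  k|9↦f(k): 1:1 3:81 9:6561  a_9=6643
q^16  k|16↦f(k): 1:1 2:16 4:256 8:4096 16:65536  a_16=69905

82, 1394, 6643, 69905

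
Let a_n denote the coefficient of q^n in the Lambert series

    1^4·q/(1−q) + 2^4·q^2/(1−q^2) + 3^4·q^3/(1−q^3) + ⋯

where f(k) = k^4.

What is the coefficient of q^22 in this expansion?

d|22:{22,11,2,1}  Σf=234256+14641+16+1=248914

a_22 = 248914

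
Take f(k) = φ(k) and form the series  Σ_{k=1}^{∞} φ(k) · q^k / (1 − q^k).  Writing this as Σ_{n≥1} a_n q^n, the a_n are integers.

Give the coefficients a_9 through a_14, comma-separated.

d|9:{1,3,9}  Σφ=1+2+6=9
q^10  k|10↦φ(k): 1:1 2:1 5:4 10:4  a_10=10
d|11:{11,1}  Σφ=10+1=11
[q^12] φ(1)=1,φ(2)=1,φ(3)=2,φ(4)=2,φ(6)=2,φ(12)=4 ⇒ 12
q^13  k|13↦φ(k): 1:1 13:12  a_13=13
q^14  k|14↦φ(k): 1:1 2:1 7:6 14:6  a_14=14

9, 10, 11, 12, 13, 14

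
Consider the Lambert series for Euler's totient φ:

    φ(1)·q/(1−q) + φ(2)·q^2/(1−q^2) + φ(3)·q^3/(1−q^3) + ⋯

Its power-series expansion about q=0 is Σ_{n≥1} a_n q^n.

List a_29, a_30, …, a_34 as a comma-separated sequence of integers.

n=29: 29·1 1·29  φ→[28+1]=29
[q^30] φ(30)=8,φ(15)=8,φ(10)=4,φ(6)=2,φ(5)=4,φ(3)=2,φ(2)=1,φ(1)=1 ⇒ 30
[q^31] φ(1)=1,φ(31)=30 ⇒ 31
q^32  k|32↦φ(k): 1:1 2:1 4:2 8:4 16:8 32:16  a_32=32
d|33:{33,11,3,1}  Σφ=20+10+2+1=33
d|34:{1,2,17,34}  Σφ=1+1+16+16=34

29, 30, 31, 32, 33, 34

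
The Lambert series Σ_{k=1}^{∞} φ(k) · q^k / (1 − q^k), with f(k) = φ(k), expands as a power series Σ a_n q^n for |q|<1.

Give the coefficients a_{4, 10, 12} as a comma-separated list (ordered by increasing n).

q^4  k|4↦φ(k): 1:1 2:1 4:2  a_4=4
q^10  k|10↦φ(k): 1:1 2:1 5:4 10:4  a_10=10
[q^12] φ(1)=1,φ(2)=1,φ(3)=2,φ(4)=2,φ(6)=2,φ(12)=4 ⇒ 12

4, 10, 12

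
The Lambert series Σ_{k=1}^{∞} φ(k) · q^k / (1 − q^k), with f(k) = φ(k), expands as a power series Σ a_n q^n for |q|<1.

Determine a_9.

d|9:{9,3,1}  Σφ=6+2+1=9

a_9 = 9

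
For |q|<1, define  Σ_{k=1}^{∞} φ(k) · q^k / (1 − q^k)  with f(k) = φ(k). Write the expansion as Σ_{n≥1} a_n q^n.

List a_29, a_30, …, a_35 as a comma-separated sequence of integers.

q^29  k|29↦φ(k): 1:1 29:28  a_29=29
q^30  k|30↦φ(k): 30:8 15:8 10:4 6:2 5:4 3:2 2:1 1:1  a_30=30
q^31  k|31↦φ(k): 1:1 31:30  a_31=31
d|32:{1,2,4,8,16,32}  Σφ=1+1+2+4+8+16=32
d|33:{33,11,3,1}  Σφ=20+10+2+1=33
[q^34] φ(34)=16,φ(17)=16,φ(2)=1,φ(1)=1 ⇒ 34
n=35: 1·35 5·7 7·5 35·1  φ→[1+4+6+24]=35

29, 30, 31, 32, 33, 34, 35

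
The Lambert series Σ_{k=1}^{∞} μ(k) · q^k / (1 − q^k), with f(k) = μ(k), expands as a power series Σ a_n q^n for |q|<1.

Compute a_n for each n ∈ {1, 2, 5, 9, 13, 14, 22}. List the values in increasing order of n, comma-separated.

1, 0, 0, 0, 0, 0, 0

n=1: 1·1  μ→[1]=1
d|2:{2,1}  Σμ=(-1)+1=0
n=5: 1·5 5·1  μ→[1+(-1)]=0
d|9:{1,3,9}  Σμ=1+(-1)+0=0
d|13:{1,13}  Σμ=1+(-1)=0
[q^14] μ(14)=1,μ(7)=-1,μ(2)=-1,μ(1)=1 ⇒ 0
[q^22] μ(22)=1,μ(11)=-1,μ(2)=-1,μ(1)=1 ⇒ 0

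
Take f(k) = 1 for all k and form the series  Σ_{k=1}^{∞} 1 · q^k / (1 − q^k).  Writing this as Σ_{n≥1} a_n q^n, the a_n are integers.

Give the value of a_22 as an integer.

[q^22] f(22)=1,f(11)=1,f(2)=1,f(1)=1 ⇒ 4

a_22 = 4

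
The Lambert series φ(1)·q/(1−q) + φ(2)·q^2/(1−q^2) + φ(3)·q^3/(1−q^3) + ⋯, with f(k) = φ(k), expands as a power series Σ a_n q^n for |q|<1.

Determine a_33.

[q^33] φ(33)=20,φ(11)=10,φ(3)=2,φ(1)=1 ⇒ 33

a_33 = 33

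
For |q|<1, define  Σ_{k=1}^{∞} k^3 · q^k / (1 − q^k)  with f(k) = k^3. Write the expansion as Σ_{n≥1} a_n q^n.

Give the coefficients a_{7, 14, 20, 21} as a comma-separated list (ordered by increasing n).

n=7: 1·7 7·1  f→[1+343]=344
[q^14] f(1)=1,f(2)=8,f(7)=343,f(14)=2744 ⇒ 3096
[q^20] f(1)=1,f(2)=8,f(4)=64,f(5)=125,f(10)=1000,f(20)=8000 ⇒ 9198
n=21: 1·21 3·7 7·3 21·1  f→[1+27+343+9261]=9632

344, 3096, 9198, 9632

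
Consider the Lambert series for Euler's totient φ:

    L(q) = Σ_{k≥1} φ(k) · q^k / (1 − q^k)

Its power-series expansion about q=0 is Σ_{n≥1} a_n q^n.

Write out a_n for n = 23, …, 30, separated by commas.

d|23:{23,1}  Σφ=22+1=23
q^24  k|24↦φ(k): 1:1 2:1 3:2 4:2 6:2 8:4 12:4 24:8  a_24=24
n=25: 25·1 5·5 1·25  φ→[20+4+1]=25
d|26:{26,13,2,1}  Σφ=12+12+1+1=26
d|27:{1,3,9,27}  Σφ=1+2+6+18=27
d|28:{1,2,4,7,14,28}  Σφ=1+1+2+6+6+12=28
[q^29] φ(29)=28,φ(1)=1 ⇒ 29
[q^30] φ(1)=1,φ(2)=1,φ(3)=2,φ(5)=4,φ(6)=2,φ(10)=4,φ(15)=8,φ(30)=8 ⇒ 30

23, 24, 25, 26, 27, 28, 29, 30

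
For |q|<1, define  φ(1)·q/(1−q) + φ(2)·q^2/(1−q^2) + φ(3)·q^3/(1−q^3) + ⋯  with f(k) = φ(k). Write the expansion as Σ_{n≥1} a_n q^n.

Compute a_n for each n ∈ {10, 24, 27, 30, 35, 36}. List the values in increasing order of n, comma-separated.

q^10  k|10↦φ(k): 1:1 2:1 5:4 10:4  a_10=10
[q^24] φ(1)=1,φ(2)=1,φ(3)=2,φ(4)=2,φ(6)=2,φ(8)=4,φ(12)=4,φ(24)=8 ⇒ 24
[q^27] φ(1)=1,φ(3)=2,φ(9)=6,φ(27)=18 ⇒ 27
[q^30] φ(30)=8,φ(15)=8,φ(10)=4,φ(6)=2,φ(5)=4,φ(3)=2,φ(2)=1,φ(1)=1 ⇒ 30
n=35: 1·35 5·7 7·5 35·1  φ→[1+4+6+24]=35
[q^36] φ(1)=1,φ(2)=1,φ(3)=2,φ(4)=2,φ(6)=2,φ(9)=6,φ(12)=4,φ(18)=6,φ(36)=12 ⇒ 36

10, 24, 27, 30, 35, 36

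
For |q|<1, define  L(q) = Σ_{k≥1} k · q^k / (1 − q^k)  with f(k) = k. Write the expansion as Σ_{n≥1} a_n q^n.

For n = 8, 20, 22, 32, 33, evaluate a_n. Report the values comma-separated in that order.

n=8: 8·1 4·2 2·4 1·8  f→[8+4+2+1]=15
q^20  k|20↦f(k): 1:1 2:2 4:4 5:5 10:10 20:20  a_20=42
q^22  k|22↦f(k): 22:22 11:11 2:2 1:1  a_22=36
d|32:{32,16,8,4,2,1}  Σf=32+16+8+4+2+1=63
n=33: 33·1 11·3 3·11 1·33  f→[33+11+3+1]=48

15, 42, 36, 63, 48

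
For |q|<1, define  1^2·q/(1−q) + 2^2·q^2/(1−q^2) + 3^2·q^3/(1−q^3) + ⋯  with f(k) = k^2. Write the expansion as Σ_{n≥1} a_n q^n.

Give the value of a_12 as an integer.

a_12 = 210

d|12:{1,2,3,4,6,12}  Σf=1+4+9+16+36+144=210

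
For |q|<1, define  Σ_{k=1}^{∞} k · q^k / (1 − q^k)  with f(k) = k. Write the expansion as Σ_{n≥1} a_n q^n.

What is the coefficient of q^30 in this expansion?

d|30:{30,15,10,6,5,3,2,1}  Σf=30+15+10+6+5+3+2+1=72

a_30 = 72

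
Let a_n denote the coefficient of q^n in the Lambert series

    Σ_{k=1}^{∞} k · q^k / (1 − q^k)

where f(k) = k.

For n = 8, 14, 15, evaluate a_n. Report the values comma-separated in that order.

q^8  k|8↦f(k): 1:1 2:2 4:4 8:8  a_8=15
n=14: 14·1 7·2 2·7 1·14  f→[14+7+2+1]=24
q^15  k|15↦f(k): 15:15 5:5 3:3 1:1  a_15=24

15, 24, 24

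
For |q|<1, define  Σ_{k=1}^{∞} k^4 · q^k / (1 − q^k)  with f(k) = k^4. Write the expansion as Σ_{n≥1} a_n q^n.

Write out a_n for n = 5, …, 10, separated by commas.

[q^5] f(5)=625,f(1)=1 ⇒ 626
d|6:{1,2,3,6}  Σf=1+16+81+1296=1394
d|7:{7,1}  Σf=2401+1=2402
q^8  k|8↦f(k): 1:1 2:16 4:256 8:4096  a_8=4369
[q^9] f(1)=1,f(3)=81,f(9)=6561 ⇒ 6643
q^10  k|10↦f(k): 1:1 2:16 5:625 10:10000  a_10=10642

626, 1394, 2402, 4369, 6643, 10642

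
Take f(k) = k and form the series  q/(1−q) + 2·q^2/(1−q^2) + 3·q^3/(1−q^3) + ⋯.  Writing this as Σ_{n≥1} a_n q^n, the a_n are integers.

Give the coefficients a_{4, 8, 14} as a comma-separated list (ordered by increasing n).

7, 15, 24

[q^4] f(4)=4,f(2)=2,f(1)=1 ⇒ 7
[q^8] f(8)=8,f(4)=4,f(2)=2,f(1)=1 ⇒ 15
n=14: 1·14 2·7 7·2 14·1  f→[1+2+7+14]=24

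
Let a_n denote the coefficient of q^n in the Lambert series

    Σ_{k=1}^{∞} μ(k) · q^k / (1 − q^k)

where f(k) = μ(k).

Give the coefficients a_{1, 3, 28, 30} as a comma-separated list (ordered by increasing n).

1, 0, 0, 0

q^1  k|1↦μ(k): 1:1  a_1=1
q^3  k|3↦μ(k): 3:-1 1:1  a_3=0
[q^28] μ(1)=1,μ(2)=-1,μ(4)=0,μ(7)=-1,μ(14)=1,μ(28)=0 ⇒ 0
n=30: 1·30 2·15 3·10 5·6 6·5 10·3 15·2 30·1  μ→[1+(-1)+(-1)+(-1)+1+1+1+(-1)]=0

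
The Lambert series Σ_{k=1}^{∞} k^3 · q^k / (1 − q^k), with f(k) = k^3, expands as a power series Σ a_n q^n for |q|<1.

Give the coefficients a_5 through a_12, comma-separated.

126, 252, 344, 585, 757, 1134, 1332, 2044

[q^5] f(1)=1,f(5)=125 ⇒ 126
n=6: 6·1 3·2 2·3 1·6  f→[216+27+8+1]=252
q^7  k|7↦f(k): 1:1 7:343  a_7=344
d|8:{1,2,4,8}  Σf=1+8+64+512=585
[q^9] f(1)=1,f(3)=27,f(9)=729 ⇒ 757
d|10:{1,2,5,10}  Σf=1+8+125+1000=1134
[q^11] f(1)=1,f(11)=1331 ⇒ 1332
n=12: 1·12 2·6 3·4 4·3 6·2 12·1  f→[1+8+27+64+216+1728]=2044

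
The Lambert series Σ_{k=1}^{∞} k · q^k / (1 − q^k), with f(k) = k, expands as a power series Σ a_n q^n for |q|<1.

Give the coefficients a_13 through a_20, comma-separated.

[q^13] f(13)=13,f(1)=1 ⇒ 14
[q^14] f(1)=1,f(2)=2,f(7)=7,f(14)=14 ⇒ 24
d|15:{15,5,3,1}  Σf=15+5+3+1=24
[q^16] f(16)=16,f(8)=8,f(4)=4,f(2)=2,f(1)=1 ⇒ 31
d|17:{17,1}  Σf=17+1=18
d|18:{18,9,6,3,2,1}  Σf=18+9+6+3+2+1=39
[q^19] f(1)=1,f(19)=19 ⇒ 20
[q^20] f(20)=20,f(10)=10,f(5)=5,f(4)=4,f(2)=2,f(1)=1 ⇒ 42

14, 24, 24, 31, 18, 39, 20, 42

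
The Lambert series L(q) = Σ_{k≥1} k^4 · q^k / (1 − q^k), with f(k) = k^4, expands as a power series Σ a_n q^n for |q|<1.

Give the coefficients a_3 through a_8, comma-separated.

d|3:{1,3}  Σf=1+81=82
n=4: 1·4 2·2 4·1  f→[1+16+256]=273
q^5  k|5↦f(k): 5:625 1:1  a_5=626
[q^6] f(1)=1,f(2)=16,f(3)=81,f(6)=1296 ⇒ 1394
d|7:{7,1}  Σf=2401+1=2402
d|8:{8,4,2,1}  Σf=4096+256+16+1=4369

82, 273, 626, 1394, 2402, 4369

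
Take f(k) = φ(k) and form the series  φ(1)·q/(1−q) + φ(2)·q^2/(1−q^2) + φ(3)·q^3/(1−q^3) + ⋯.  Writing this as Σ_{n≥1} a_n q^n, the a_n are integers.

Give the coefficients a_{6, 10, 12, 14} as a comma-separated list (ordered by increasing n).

n=6: 1·6 2·3 3·2 6·1  φ→[1+1+2+2]=6
n=10: 10·1 5·2 2·5 1·10  φ→[4+4+1+1]=10
q^12  k|12↦φ(k): 1:1 2:1 3:2 4:2 6:2 12:4  a_12=12
n=14: 14·1 7·2 2·7 1·14  φ→[6+6+1+1]=14

6, 10, 12, 14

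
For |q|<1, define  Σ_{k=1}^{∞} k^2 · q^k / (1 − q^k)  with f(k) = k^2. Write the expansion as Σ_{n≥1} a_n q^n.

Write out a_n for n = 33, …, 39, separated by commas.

d|33:{1,3,11,33}  Σf=1+9+121+1089=1220
[q^34] f(1)=1,f(2)=4,f(17)=289,f(34)=1156 ⇒ 1450
q^35  k|35↦f(k): 35:1225 7:49 5:25 1:1  a_35=1300
[q^36] f(36)=1296,f(18)=324,f(12)=144,f(9)=81,f(6)=36,f(4)=16,f(3)=9,f(2)=4,f(1)=1 ⇒ 1911
q^37  k|37↦f(k): 37:1369 1:1  a_37=1370
n=38: 1·38 2·19 19·2 38·1  f→[1+4+361+1444]=1810
n=39: 1·39 3·13 13·3 39·1  f→[1+9+169+1521]=1700

1220, 1450, 1300, 1911, 1370, 1810, 1700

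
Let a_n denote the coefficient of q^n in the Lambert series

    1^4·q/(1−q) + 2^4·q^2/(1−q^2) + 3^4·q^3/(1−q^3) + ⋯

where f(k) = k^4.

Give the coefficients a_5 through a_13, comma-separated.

626, 1394, 2402, 4369, 6643, 10642, 14642, 22386, 28562

n=5: 5·1 1·5  f→[625+1]=626
d|6:{1,2,3,6}  Σf=1+16+81+1296=1394
d|7:{7,1}  Σf=2401+1=2402
d|8:{1,2,4,8}  Σf=1+16+256+4096=4369
q^9  k|9↦f(k): 1:1 3:81 9:6561  a_9=6643
d|10:{1,2,5,10}  Σf=1+16+625+10000=10642
d|11:{11,1}  Σf=14641+1=14642
q^12  k|12↦f(k): 1:1 2:16 3:81 4:256 6:1296 12:20736  a_12=22386
[q^13] f(13)=28561,f(1)=1 ⇒ 28562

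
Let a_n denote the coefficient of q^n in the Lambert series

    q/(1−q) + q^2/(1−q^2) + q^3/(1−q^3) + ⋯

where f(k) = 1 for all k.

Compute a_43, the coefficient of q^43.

n=43: 1·43 43·1  f→[1+1]=2

a_43 = 2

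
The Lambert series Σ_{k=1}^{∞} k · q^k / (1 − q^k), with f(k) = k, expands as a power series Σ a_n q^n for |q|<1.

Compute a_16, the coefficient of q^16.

a_16 = 31

[q^16] f(16)=16,f(8)=8,f(4)=4,f(2)=2,f(1)=1 ⇒ 31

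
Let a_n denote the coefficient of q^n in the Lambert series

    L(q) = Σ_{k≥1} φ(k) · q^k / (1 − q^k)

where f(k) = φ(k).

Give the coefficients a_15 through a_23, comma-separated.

n=15: 1·15 3·5 5·3 15·1  φ→[1+2+4+8]=15
n=16: 16·1 8·2 4·4 2·8 1·16  φ→[8+4+2+1+1]=16
q^17  k|17↦φ(k): 17:16 1:1  a_17=17
q^18  k|18↦φ(k): 1:1 2:1 3:2 6:2 9:6 18:6  a_18=18
q^19  k|19↦φ(k): 1:1 19:18  a_19=19
q^20  k|20↦φ(k): 20:8 10:4 5:4 4:2 2:1 1:1  a_20=20
n=21: 1·21 3·7 7·3 21·1  φ→[1+2+6+12]=21
[q^22] φ(1)=1,φ(2)=1,φ(11)=10,φ(22)=10 ⇒ 22
d|23:{23,1}  Σφ=22+1=23

15, 16, 17, 18, 19, 20, 21, 22, 23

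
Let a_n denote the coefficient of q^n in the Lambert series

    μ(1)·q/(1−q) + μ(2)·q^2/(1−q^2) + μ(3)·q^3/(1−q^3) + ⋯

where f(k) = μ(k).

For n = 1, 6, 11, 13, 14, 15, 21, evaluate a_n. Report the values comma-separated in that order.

1, 0, 0, 0, 0, 0, 0

q^1  k|1↦μ(k): 1:1  a_1=1
[q^6] μ(1)=1,μ(2)=-1,μ(3)=-1,μ(6)=1 ⇒ 0
n=11: 11·1 1·11  μ→[(-1)+1]=0
d|13:{1,13}  Σμ=1+(-1)=0
d|14:{14,7,2,1}  Σμ=1+(-1)+(-1)+1=0
[q^15] μ(1)=1,μ(3)=-1,μ(5)=-1,μ(15)=1 ⇒ 0
d|21:{1,3,7,21}  Σμ=1+(-1)+(-1)+1=0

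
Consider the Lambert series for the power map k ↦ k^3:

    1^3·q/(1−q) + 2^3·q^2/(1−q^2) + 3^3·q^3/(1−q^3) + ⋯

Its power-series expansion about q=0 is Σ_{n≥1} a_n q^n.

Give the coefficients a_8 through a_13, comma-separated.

d|8:{1,2,4,8}  Σf=1+8+64+512=585
[q^9] f(9)=729,f(3)=27,f(1)=1 ⇒ 757
d|10:{1,2,5,10}  Σf=1+8+125+1000=1134
d|11:{11,1}  Σf=1331+1=1332
d|12:{1,2,3,4,6,12}  Σf=1+8+27+64+216+1728=2044
q^13  k|13↦f(k): 13:2197 1:1  a_13=2198

585, 757, 1134, 1332, 2044, 2198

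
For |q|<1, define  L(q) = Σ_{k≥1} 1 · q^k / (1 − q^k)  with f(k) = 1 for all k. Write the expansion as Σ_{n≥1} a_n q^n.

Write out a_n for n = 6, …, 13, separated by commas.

4, 2, 4, 3, 4, 2, 6, 2

q^6  k|6↦f(k): 6:1 3:1 2:1 1:1  a_6=4
q^7  k|7↦f(k): 1:1 7:1  a_7=2
q^8  k|8↦f(k): 1:1 2:1 4:1 8:1  a_8=4
d|9:{9,3,1}  Σf=1+1+1=3
[q^10] f(1)=1,f(2)=1,f(5)=1,f(10)=1 ⇒ 4
n=11: 11·1 1·11  f→[1+1]=2
q^12  k|12↦f(k): 1:1 2:1 3:1 4:1 6:1 12:1  a_12=6
n=13: 13·1 1·13  f→[1+1]=2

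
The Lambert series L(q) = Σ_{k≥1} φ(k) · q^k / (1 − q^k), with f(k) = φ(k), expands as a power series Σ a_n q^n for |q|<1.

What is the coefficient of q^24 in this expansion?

q^24  k|24↦φ(k): 24:8 12:4 8:4 6:2 4:2 3:2 2:1 1:1  a_24=24

a_24 = 24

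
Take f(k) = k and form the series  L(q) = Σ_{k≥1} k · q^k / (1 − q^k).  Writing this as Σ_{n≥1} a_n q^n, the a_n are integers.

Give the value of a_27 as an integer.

a_27 = 40

d|27:{27,9,3,1}  Σf=27+9+3+1=40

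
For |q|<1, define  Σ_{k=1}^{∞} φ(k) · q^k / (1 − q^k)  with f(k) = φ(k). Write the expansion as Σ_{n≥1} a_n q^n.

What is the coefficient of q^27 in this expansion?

[q^27] φ(27)=18,φ(9)=6,φ(3)=2,φ(1)=1 ⇒ 27

a_27 = 27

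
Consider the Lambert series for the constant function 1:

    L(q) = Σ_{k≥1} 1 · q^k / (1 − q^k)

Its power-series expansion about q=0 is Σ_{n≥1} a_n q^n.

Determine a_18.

q^18  k|18↦f(k): 1:1 2:1 3:1 6:1 9:1 18:1  a_18=6

a_18 = 6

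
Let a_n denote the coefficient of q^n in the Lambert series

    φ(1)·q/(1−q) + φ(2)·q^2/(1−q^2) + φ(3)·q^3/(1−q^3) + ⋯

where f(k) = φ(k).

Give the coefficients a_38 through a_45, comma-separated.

n=38: 38·1 19·2 2·19 1·38  φ→[18+18+1+1]=38
n=39: 1·39 3·13 13·3 39·1  φ→[1+2+12+24]=39
n=40: 1·40 2·20 4·10 5·8 8·5 10·4 20·2 40·1  φ→[1+1+2+4+4+4+8+16]=40
q^41  k|41↦φ(k): 1:1 41:40  a_41=41
q^42  k|42↦φ(k): 42:12 21:12 14:6 7:6 6:2 3:2 2:1 1:1  a_42=42
q^43  k|43↦φ(k): 43:42 1:1  a_43=43
q^44  k|44↦φ(k): 1:1 2:1 4:2 11:10 22:10 44:20  a_44=44
d|45:{45,15,9,5,3,1}  Σφ=24+8+6+4+2+1=45

38, 39, 40, 41, 42, 43, 44, 45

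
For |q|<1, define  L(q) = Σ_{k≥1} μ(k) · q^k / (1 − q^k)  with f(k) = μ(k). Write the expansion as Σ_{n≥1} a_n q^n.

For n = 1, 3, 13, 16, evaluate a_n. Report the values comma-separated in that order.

n=1: 1·1  μ→[1]=1
q^3  k|3↦μ(k): 1:1 3:-1  a_3=0
q^13  k|13↦μ(k): 1:1 13:-1  a_13=0
[q^16] μ(16)=0,μ(8)=0,μ(4)=0,μ(2)=-1,μ(1)=1 ⇒ 0

1, 0, 0, 0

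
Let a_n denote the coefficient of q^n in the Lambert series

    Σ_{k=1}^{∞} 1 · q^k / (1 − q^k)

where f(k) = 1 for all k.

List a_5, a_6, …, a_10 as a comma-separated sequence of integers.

[q^5] f(5)=1,f(1)=1 ⇒ 2
d|6:{6,3,2,1}  Σf=1+1+1+1=4
[q^7] f(7)=1,f(1)=1 ⇒ 2
d|8:{1,2,4,8}  Σf=1+1+1+1=4
[q^9] f(9)=1,f(3)=1,f(1)=1 ⇒ 3
[q^10] f(1)=1,f(2)=1,f(5)=1,f(10)=1 ⇒ 4

2, 4, 2, 4, 3, 4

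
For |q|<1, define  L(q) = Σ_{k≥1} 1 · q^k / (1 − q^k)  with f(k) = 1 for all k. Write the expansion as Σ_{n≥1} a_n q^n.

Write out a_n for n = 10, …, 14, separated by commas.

4, 2, 6, 2, 4

[q^10] f(1)=1,f(2)=1,f(5)=1,f(10)=1 ⇒ 4
q^11  k|11↦f(k): 11:1 1:1  a_11=2
q^12  k|12↦f(k): 1:1 2:1 3:1 4:1 6:1 12:1  a_12=6
d|13:{1,13}  Σf=1+1=2
q^14  k|14↦f(k): 1:1 2:1 7:1 14:1  a_14=4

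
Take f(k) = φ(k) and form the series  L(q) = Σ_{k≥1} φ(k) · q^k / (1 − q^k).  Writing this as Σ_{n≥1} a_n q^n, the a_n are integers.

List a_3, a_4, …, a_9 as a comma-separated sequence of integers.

q^3  k|3↦φ(k): 3:2 1:1  a_3=3
q^4  k|4↦φ(k): 4:2 2:1 1:1  a_4=4
n=5: 5·1 1·5  φ→[4+1]=5
n=6: 1·6 2·3 3·2 6·1  φ→[1+1+2+2]=6
[q^7] φ(7)=6,φ(1)=1 ⇒ 7
[q^8] φ(8)=4,φ(4)=2,φ(2)=1,φ(1)=1 ⇒ 8
d|9:{9,3,1}  Σφ=6+2+1=9

3, 4, 5, 6, 7, 8, 9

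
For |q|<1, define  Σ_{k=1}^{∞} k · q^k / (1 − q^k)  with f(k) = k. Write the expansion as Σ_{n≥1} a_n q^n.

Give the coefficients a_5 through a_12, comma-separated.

d|5:{1,5}  Σf=1+5=6
q^6  k|6↦f(k): 1:1 2:2 3:3 6:6  a_6=12
q^7  k|7↦f(k): 1:1 7:7  a_7=8
q^8  k|8↦f(k): 1:1 2:2 4:4 8:8  a_8=15
n=9: 9·1 3·3 1·9  f→[9+3+1]=13
q^10  k|10↦f(k): 10:10 5:5 2:2 1:1  a_10=18
d|11:{11,1}  Σf=11+1=12
d|12:{1,2,3,4,6,12}  Σf=1+2+3+4+6+12=28

6, 12, 8, 15, 13, 18, 12, 28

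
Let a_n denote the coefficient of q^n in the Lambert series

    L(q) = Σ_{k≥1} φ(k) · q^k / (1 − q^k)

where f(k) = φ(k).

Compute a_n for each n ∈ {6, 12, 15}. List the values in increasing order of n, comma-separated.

q^6  k|6↦φ(k): 1:1 2:1 3:2 6:2  a_6=6
[q^12] φ(12)=4,φ(6)=2,φ(4)=2,φ(3)=2,φ(2)=1,φ(1)=1 ⇒ 12
[q^15] φ(1)=1,φ(3)=2,φ(5)=4,φ(15)=8 ⇒ 15

6, 12, 15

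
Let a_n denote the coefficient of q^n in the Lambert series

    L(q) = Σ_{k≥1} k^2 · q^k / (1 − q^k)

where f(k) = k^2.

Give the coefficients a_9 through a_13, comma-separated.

91, 130, 122, 210, 170

[q^9] f(9)=81,f(3)=9,f(1)=1 ⇒ 91
n=10: 10·1 5·2 2·5 1·10  f→[100+25+4+1]=130
q^11  k|11↦f(k): 1:1 11:121  a_11=122
q^12  k|12↦f(k): 1:1 2:4 3:9 4:16 6:36 12:144  a_12=210
d|13:{1,13}  Σf=1+169=170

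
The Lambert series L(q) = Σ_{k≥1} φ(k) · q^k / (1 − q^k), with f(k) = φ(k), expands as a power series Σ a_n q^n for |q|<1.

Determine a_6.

n=6: 6·1 3·2 2·3 1·6  φ→[2+2+1+1]=6

a_6 = 6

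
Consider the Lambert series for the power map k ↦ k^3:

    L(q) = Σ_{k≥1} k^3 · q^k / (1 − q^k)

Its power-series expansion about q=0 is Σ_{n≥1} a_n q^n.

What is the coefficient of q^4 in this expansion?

a_4 = 73

[q^4] f(1)=1,f(2)=8,f(4)=64 ⇒ 73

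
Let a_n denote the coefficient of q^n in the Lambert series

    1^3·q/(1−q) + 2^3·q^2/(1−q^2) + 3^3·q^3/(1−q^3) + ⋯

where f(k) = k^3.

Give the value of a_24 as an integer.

q^24  k|24↦f(k): 1:1 2:8 3:27 4:64 6:216 8:512 12:1728 24:13824  a_24=16380

a_24 = 16380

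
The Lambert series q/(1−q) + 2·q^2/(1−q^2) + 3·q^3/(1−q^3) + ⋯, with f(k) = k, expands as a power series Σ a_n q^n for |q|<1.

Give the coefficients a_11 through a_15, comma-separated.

d|11:{11,1}  Σf=11+1=12
d|12:{12,6,4,3,2,1}  Σf=12+6+4+3+2+1=28
q^13  k|13↦f(k): 1:1 13:13  a_13=14
q^14  k|14↦f(k): 14:14 7:7 2:2 1:1  a_14=24
d|15:{15,5,3,1}  Σf=15+5+3+1=24

12, 28, 14, 24, 24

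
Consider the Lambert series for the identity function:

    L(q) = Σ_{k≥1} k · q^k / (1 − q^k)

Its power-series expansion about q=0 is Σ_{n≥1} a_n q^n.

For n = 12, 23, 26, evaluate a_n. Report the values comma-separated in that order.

28, 24, 42

n=12: 1·12 2·6 3·4 4·3 6·2 12·1  f→[1+2+3+4+6+12]=28
n=23: 1·23 23·1  f→[1+23]=24
d|26:{1,2,13,26}  Σf=1+2+13+26=42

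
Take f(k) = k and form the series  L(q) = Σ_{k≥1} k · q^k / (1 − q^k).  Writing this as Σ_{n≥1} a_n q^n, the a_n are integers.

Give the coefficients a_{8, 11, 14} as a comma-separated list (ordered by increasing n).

15, 12, 24

d|8:{1,2,4,8}  Σf=1+2+4+8=15
d|11:{11,1}  Σf=11+1=12
[q^14] f(14)=14,f(7)=7,f(2)=2,f(1)=1 ⇒ 24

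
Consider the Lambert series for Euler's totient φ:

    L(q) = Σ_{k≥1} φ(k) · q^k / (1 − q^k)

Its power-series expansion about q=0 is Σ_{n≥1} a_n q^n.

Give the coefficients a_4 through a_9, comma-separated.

d|4:{1,2,4}  Σφ=1+1+2=4
q^5  k|5↦φ(k): 5:4 1:1  a_5=5
n=6: 1·6 2·3 3·2 6·1  φ→[1+1+2+2]=6
d|7:{7,1}  Σφ=6+1=7
n=8: 1·8 2·4 4·2 8·1  φ→[1+1+2+4]=8
[q^9] φ(1)=1,φ(3)=2,φ(9)=6 ⇒ 9

4, 5, 6, 7, 8, 9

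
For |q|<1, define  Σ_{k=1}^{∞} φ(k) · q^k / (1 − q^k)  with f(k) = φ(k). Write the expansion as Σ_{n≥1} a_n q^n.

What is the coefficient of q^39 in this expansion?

[q^39] φ(1)=1,φ(3)=2,φ(13)=12,φ(39)=24 ⇒ 39

a_39 = 39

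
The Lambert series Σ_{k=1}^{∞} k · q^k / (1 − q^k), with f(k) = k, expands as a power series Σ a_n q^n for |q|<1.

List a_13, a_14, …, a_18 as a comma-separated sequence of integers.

14, 24, 24, 31, 18, 39

[q^13] f(1)=1,f(13)=13 ⇒ 14
q^14  k|14↦f(k): 1:1 2:2 7:7 14:14  a_14=24
q^15  k|15↦f(k): 1:1 3:3 5:5 15:15  a_15=24
n=16: 1·16 2·8 4·4 8·2 16·1  f→[1+2+4+8+16]=31
d|17:{17,1}  Σf=17+1=18
d|18:{18,9,6,3,2,1}  Σf=18+9+6+3+2+1=39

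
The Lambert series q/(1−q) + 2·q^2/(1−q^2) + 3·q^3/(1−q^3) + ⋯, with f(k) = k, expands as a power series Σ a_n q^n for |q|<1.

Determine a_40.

a_40 = 90

n=40: 1·40 2·20 4·10 5·8 8·5 10·4 20·2 40·1  f→[1+2+4+5+8+10+20+40]=90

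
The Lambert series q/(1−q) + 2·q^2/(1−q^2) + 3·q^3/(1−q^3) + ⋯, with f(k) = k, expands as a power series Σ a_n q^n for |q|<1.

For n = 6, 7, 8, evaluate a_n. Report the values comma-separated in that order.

12, 8, 15

q^6  k|6↦f(k): 1:1 2:2 3:3 6:6  a_6=12
[q^7] f(1)=1,f(7)=7 ⇒ 8
n=8: 8·1 4·2 2·4 1·8  f→[8+4+2+1]=15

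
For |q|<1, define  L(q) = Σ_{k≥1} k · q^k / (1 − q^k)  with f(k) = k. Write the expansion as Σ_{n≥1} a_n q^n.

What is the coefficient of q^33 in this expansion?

d|33:{33,11,3,1}  Σf=33+11+3+1=48

a_33 = 48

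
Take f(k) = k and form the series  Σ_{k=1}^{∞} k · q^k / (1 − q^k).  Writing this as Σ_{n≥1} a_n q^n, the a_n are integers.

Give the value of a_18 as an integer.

[q^18] f(1)=1,f(2)=2,f(3)=3,f(6)=6,f(9)=9,f(18)=18 ⇒ 39

a_18 = 39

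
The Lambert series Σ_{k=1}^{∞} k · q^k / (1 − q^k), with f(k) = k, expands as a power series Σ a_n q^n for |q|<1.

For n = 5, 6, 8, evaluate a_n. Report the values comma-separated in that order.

d|5:{1,5}  Σf=1+5=6
q^6  k|6↦f(k): 1:1 2:2 3:3 6:6  a_6=12
n=8: 1·8 2·4 4·2 8·1  f→[1+2+4+8]=15

6, 12, 15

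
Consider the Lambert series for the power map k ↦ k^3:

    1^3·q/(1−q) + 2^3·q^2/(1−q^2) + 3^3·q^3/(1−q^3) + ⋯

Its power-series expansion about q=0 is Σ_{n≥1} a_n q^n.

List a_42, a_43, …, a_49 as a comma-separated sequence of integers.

[q^42] f(1)=1,f(2)=8,f(3)=27,f(6)=216,f(7)=343,f(14)=2744,f(21)=9261,f(42)=74088 ⇒ 86688
d|43:{43,1}  Σf=79507+1=79508
n=44: 1·44 2·22 4·11 11·4 22·2 44·1  f→[1+8+64+1331+10648+85184]=97236
d|45:{1,3,5,9,15,45}  Σf=1+27+125+729+3375+91125=95382
d|46:{46,23,2,1}  Σf=97336+12167+8+1=109512
[q^47] f(47)=103823,f(1)=1 ⇒ 103824
[q^48] f(1)=1,f(2)=8,f(3)=27,f(4)=64,f(6)=216,f(8)=512,f(12)=1728,f(16)=4096,f(24)=13824,f(48)=110592 ⇒ 131068
[q^49] f(1)=1,f(7)=343,f(49)=117649 ⇒ 117993

86688, 79508, 97236, 95382, 109512, 103824, 131068, 117993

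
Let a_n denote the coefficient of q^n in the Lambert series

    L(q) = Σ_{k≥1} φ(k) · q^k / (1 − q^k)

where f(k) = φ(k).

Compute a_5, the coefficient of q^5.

q^5  k|5↦φ(k): 5:4 1:1  a_5=5

a_5 = 5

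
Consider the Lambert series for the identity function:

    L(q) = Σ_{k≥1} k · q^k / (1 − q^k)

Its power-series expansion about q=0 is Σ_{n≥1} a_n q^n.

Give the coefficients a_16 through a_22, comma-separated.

n=16: 16·1 8·2 4·4 2·8 1·16  f→[16+8+4+2+1]=31
d|17:{17,1}  Σf=17+1=18
q^18  k|18↦f(k): 18:18 9:9 6:6 3:3 2:2 1:1  a_18=39
[q^19] f(1)=1,f(19)=19 ⇒ 20
[q^20] f(20)=20,f(10)=10,f(5)=5,f(4)=4,f(2)=2,f(1)=1 ⇒ 42
[q^21] f(1)=1,f(3)=3,f(7)=7,f(21)=21 ⇒ 32
[q^22] f(22)=22,f(11)=11,f(2)=2,f(1)=1 ⇒ 36

31, 18, 39, 20, 42, 32, 36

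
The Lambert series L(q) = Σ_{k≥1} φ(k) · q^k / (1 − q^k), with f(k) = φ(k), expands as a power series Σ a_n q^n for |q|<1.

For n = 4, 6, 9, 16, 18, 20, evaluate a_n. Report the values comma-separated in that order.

d|4:{4,2,1}  Σφ=2+1+1=4
[q^6] φ(6)=2,φ(3)=2,φ(2)=1,φ(1)=1 ⇒ 6
q^9  k|9↦φ(k): 9:6 3:2 1:1  a_9=9
[q^16] φ(16)=8,φ(8)=4,φ(4)=2,φ(2)=1,φ(1)=1 ⇒ 16
q^18  k|18↦φ(k): 1:1 2:1 3:2 6:2 9:6 18:6  a_18=18
q^20  k|20↦φ(k): 20:8 10:4 5:4 4:2 2:1 1:1  a_20=20

4, 6, 9, 16, 18, 20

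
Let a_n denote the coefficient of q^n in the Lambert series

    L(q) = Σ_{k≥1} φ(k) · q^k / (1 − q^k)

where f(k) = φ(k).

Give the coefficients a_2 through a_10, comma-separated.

[q^2] φ(1)=1,φ(2)=1 ⇒ 2
d|3:{1,3}  Σφ=1+2=3
[q^4] φ(1)=1,φ(2)=1,φ(4)=2 ⇒ 4
q^5  k|5↦φ(k): 5:4 1:1  a_5=5
[q^6] φ(1)=1,φ(2)=1,φ(3)=2,φ(6)=2 ⇒ 6
q^7  k|7↦φ(k): 1:1 7:6  a_7=7
q^8  k|8↦φ(k): 1:1 2:1 4:2 8:4  a_8=8
n=9: 9·1 3·3 1·9  φ→[6+2+1]=9
q^10  k|10↦φ(k): 10:4 5:4 2:1 1:1  a_10=10

2, 3, 4, 5, 6, 7, 8, 9, 10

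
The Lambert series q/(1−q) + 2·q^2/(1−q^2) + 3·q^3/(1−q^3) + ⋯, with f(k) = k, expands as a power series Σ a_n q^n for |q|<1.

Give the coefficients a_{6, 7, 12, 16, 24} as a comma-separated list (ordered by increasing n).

q^6  k|6↦f(k): 1:1 2:2 3:3 6:6  a_6=12
d|7:{7,1}  Σf=7+1=8
d|12:{12,6,4,3,2,1}  Σf=12+6+4+3+2+1=28
[q^16] f(1)=1,f(2)=2,f(4)=4,f(8)=8,f(16)=16 ⇒ 31
d|24:{24,12,8,6,4,3,2,1}  Σf=24+12+8+6+4+3+2+1=60

12, 8, 28, 31, 60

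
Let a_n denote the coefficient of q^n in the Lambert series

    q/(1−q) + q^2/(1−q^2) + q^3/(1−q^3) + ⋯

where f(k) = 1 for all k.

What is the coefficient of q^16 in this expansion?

a_16 = 5

q^16  k|16↦f(k): 16:1 8:1 4:1 2:1 1:1  a_16=5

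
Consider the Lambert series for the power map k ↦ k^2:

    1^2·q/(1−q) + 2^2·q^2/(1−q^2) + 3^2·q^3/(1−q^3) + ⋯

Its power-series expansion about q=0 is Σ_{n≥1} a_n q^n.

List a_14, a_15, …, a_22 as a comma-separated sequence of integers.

250, 260, 341, 290, 455, 362, 546, 500, 610

[q^14] f(1)=1,f(2)=4,f(7)=49,f(14)=196 ⇒ 250
d|15:{15,5,3,1}  Σf=225+25+9+1=260
d|16:{16,8,4,2,1}  Σf=256+64+16+4+1=341
n=17: 17·1 1·17  f→[289+1]=290
n=18: 1·18 2·9 3·6 6·3 9·2 18·1  f→[1+4+9+36+81+324]=455
q^19  k|19↦f(k): 19:361 1:1  a_19=362
d|20:{1,2,4,5,10,20}  Σf=1+4+16+25+100+400=546
q^21  k|21↦f(k): 1:1 3:9 7:49 21:441  a_21=500
[q^22] f(1)=1,f(2)=4,f(11)=121,f(22)=484 ⇒ 610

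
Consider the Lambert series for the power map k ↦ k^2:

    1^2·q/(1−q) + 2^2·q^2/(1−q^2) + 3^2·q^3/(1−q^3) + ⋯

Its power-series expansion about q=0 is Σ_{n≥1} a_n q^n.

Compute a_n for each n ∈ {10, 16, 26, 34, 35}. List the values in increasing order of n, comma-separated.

d|10:{10,5,2,1}  Σf=100+25+4+1=130
q^16  k|16↦f(k): 16:256 8:64 4:16 2:4 1:1  a_16=341
q^26  k|26↦f(k): 26:676 13:169 2:4 1:1  a_26=850
q^34  k|34↦f(k): 1:1 2:4 17:289 34:1156  a_34=1450
d|35:{35,7,5,1}  Σf=1225+49+25+1=1300

130, 341, 850, 1450, 1300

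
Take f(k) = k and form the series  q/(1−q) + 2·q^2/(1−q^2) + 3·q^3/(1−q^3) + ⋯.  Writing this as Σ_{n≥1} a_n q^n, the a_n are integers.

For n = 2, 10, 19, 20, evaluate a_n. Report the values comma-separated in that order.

3, 18, 20, 42

n=2: 2·1 1·2  f→[2+1]=3
d|10:{1,2,5,10}  Σf=1+2+5+10=18
q^19  k|19↦f(k): 1:1 19:19  a_19=20
n=20: 1·20 2·10 4·5 5·4 10·2 20·1  f→[1+2+4+5+10+20]=42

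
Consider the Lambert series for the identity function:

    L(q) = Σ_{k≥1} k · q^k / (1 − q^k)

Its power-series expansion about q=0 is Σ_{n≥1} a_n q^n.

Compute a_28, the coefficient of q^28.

a_28 = 56

q^28  k|28↦f(k): 1:1 2:2 4:4 7:7 14:14 28:28  a_28=56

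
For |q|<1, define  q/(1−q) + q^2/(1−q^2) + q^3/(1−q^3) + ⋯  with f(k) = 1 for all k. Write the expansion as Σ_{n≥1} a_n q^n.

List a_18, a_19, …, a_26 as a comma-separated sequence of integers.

d|18:{18,9,6,3,2,1}  Σf=1+1+1+1+1+1=6
[q^19] f(1)=1,f(19)=1 ⇒ 2
[q^20] f(20)=1,f(10)=1,f(5)=1,f(4)=1,f(2)=1,f(1)=1 ⇒ 6
n=21: 1·21 3·7 7·3 21·1  f→[1+1+1+1]=4
q^22  k|22↦f(k): 22:1 11:1 2:1 1:1  a_22=4
[q^23] f(23)=1,f(1)=1 ⇒ 2
q^24  k|24↦f(k): 24:1 12:1 8:1 6:1 4:1 3:1 2:1 1:1  a_24=8
[q^25] f(1)=1,f(5)=1,f(25)=1 ⇒ 3
[q^26] f(1)=1,f(2)=1,f(13)=1,f(26)=1 ⇒ 4

6, 2, 6, 4, 4, 2, 8, 3, 4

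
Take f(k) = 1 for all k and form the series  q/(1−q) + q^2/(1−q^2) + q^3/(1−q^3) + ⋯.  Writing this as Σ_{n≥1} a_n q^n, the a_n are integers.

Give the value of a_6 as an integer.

[q^6] f(1)=1,f(2)=1,f(3)=1,f(6)=1 ⇒ 4

a_6 = 4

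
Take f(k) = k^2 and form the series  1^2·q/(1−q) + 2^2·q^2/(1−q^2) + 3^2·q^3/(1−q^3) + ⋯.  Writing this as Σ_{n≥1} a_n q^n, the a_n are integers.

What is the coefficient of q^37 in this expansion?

a_37 = 1370

d|37:{1,37}  Σf=1+1369=1370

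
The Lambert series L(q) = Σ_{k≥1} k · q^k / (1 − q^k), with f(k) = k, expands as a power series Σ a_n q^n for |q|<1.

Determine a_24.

a_24 = 60

[q^24] f(1)=1,f(2)=2,f(3)=3,f(4)=4,f(6)=6,f(8)=8,f(12)=12,f(24)=24 ⇒ 60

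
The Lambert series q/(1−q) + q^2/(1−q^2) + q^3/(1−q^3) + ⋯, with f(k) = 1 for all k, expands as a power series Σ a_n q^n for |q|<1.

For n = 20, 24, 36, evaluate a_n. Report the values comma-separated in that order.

6, 8, 9

[q^20] f(20)=1,f(10)=1,f(5)=1,f(4)=1,f(2)=1,f(1)=1 ⇒ 6
q^24  k|24↦f(k): 24:1 12:1 8:1 6:1 4:1 3:1 2:1 1:1  a_24=8
n=36: 1·36 2·18 3·12 4·9 6·6 9·4 12·3 18·2 36·1  f→[1+1+1+1+1+1+1+1+1]=9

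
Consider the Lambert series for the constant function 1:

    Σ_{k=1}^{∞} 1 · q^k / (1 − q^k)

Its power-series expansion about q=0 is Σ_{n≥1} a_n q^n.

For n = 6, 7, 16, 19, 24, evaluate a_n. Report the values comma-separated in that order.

[q^6] f(1)=1,f(2)=1,f(3)=1,f(6)=1 ⇒ 4
[q^7] f(1)=1,f(7)=1 ⇒ 2
d|16:{1,2,4,8,16}  Σf=1+1+1+1+1=5
[q^19] f(19)=1,f(1)=1 ⇒ 2
n=24: 24·1 12·2 8·3 6·4 4·6 3·8 2·12 1·24  f→[1+1+1+1+1+1+1+1]=8

4, 2, 5, 2, 8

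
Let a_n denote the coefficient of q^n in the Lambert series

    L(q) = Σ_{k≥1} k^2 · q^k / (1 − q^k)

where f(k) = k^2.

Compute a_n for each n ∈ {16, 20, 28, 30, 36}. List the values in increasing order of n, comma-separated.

341, 546, 1050, 1300, 1911

n=16: 1·16 2·8 4·4 8·2 16·1  f→[1+4+16+64+256]=341
[q^20] f(1)=1,f(2)=4,f(4)=16,f(5)=25,f(10)=100,f(20)=400 ⇒ 546
n=28: 28·1 14·2 7·4 4·7 2·14 1·28  f→[784+196+49+16+4+1]=1050
n=30: 30·1 15·2 10·3 6·5 5·6 3·10 2·15 1·30  f→[900+225+100+36+25+9+4+1]=1300
d|36:{36,18,12,9,6,4,3,2,1}  Σf=1296+324+144+81+36+16+9+4+1=1911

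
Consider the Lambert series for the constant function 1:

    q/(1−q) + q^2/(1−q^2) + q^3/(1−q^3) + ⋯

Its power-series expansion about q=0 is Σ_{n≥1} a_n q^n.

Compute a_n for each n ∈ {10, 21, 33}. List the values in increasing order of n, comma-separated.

[q^10] f(10)=1,f(5)=1,f(2)=1,f(1)=1 ⇒ 4
q^21  k|21↦f(k): 1:1 3:1 7:1 21:1  a_21=4
[q^33] f(1)=1,f(3)=1,f(11)=1,f(33)=1 ⇒ 4

4, 4, 4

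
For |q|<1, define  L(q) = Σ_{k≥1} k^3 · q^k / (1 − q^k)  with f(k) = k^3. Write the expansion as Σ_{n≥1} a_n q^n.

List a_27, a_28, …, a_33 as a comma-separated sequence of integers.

n=27: 1·27 3·9 9·3 27·1  f→[1+27+729+19683]=20440
[q^28] f(28)=21952,f(14)=2744,f(7)=343,f(4)=64,f(2)=8,f(1)=1 ⇒ 25112
d|29:{1,29}  Σf=1+24389=24390
n=30: 30·1 15·2 10·3 6·5 5·6 3·10 2·15 1·30  f→[27000+3375+1000+216+125+27+8+1]=31752
d|31:{1,31}  Σf=1+29791=29792
n=32: 1·32 2·16 4·8 8·4 16·2 32·1  f→[1+8+64+512+4096+32768]=37449
q^33  k|33↦f(k): 1:1 3:27 11:1331 33:35937  a_33=37296

20440, 25112, 24390, 31752, 29792, 37449, 37296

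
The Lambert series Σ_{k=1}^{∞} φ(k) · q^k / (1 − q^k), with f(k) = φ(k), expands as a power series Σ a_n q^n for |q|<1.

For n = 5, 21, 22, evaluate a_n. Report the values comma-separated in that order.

n=5: 5·1 1·5  φ→[4+1]=5
n=21: 21·1 7·3 3·7 1·21  φ→[12+6+2+1]=21
[q^22] φ(22)=10,φ(11)=10,φ(2)=1,φ(1)=1 ⇒ 22

5, 21, 22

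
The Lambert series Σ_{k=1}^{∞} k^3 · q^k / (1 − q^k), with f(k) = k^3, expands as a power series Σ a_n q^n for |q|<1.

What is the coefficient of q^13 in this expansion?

d|13:{13,1}  Σf=2197+1=2198

a_13 = 2198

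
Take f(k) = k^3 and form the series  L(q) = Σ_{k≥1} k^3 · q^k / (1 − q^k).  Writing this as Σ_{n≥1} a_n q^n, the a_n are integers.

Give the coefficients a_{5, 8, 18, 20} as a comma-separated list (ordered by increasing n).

126, 585, 6813, 9198

[q^5] f(5)=125,f(1)=1 ⇒ 126
[q^8] f(8)=512,f(4)=64,f(2)=8,f(1)=1 ⇒ 585
q^18  k|18↦f(k): 18:5832 9:729 6:216 3:27 2:8 1:1  a_18=6813
n=20: 1·20 2·10 4·5 5·4 10·2 20·1  f→[1+8+64+125+1000+8000]=9198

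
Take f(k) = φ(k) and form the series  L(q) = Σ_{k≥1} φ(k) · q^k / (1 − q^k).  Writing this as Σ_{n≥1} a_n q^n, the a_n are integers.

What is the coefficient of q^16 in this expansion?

[q^16] φ(1)=1,φ(2)=1,φ(4)=2,φ(8)=4,φ(16)=8 ⇒ 16

a_16 = 16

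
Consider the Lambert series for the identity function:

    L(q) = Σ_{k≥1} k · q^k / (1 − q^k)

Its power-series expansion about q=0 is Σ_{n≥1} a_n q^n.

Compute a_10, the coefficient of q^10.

a_10 = 18

n=10: 10·1 5·2 2·5 1·10  f→[10+5+2+1]=18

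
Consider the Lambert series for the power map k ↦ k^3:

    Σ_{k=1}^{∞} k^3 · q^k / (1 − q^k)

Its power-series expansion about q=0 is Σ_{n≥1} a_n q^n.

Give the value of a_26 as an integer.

[q^26] f(26)=17576,f(13)=2197,f(2)=8,f(1)=1 ⇒ 19782

a_26 = 19782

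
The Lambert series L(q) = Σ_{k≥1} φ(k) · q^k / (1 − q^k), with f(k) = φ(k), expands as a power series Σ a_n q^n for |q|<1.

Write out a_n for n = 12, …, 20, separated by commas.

d|12:{1,2,3,4,6,12}  Σφ=1+1+2+2+2+4=12
n=13: 13·1 1·13  φ→[12+1]=13
n=14: 1·14 2·7 7·2 14·1  φ→[1+1+6+6]=14
q^15  k|15↦φ(k): 15:8 5:4 3:2 1:1  a_15=15
[q^16] φ(16)=8,φ(8)=4,φ(4)=2,φ(2)=1,φ(1)=1 ⇒ 16
q^17  k|17↦φ(k): 17:16 1:1  a_17=17
d|18:{18,9,6,3,2,1}  Σφ=6+6+2+2+1+1=18
[q^19] φ(1)=1,φ(19)=18 ⇒ 19
n=20: 20·1 10·2 5·4 4·5 2·10 1·20  φ→[8+4+4+2+1+1]=20

12, 13, 14, 15, 16, 17, 18, 19, 20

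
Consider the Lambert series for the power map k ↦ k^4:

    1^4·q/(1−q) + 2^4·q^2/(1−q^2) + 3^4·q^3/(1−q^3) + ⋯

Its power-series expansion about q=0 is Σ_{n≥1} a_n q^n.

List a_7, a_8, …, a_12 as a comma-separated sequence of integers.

q^7  k|7↦f(k): 1:1 7:2401  a_7=2402
[q^8] f(1)=1,f(2)=16,f(4)=256,f(8)=4096 ⇒ 4369
n=9: 1·9 3·3 9·1  f→[1+81+6561]=6643
q^10  k|10↦f(k): 1:1 2:16 5:625 10:10000  a_10=10642
[q^11] f(11)=14641,f(1)=1 ⇒ 14642
[q^12] f(1)=1,f(2)=16,f(3)=81,f(4)=256,f(6)=1296,f(12)=20736 ⇒ 22386

2402, 4369, 6643, 10642, 14642, 22386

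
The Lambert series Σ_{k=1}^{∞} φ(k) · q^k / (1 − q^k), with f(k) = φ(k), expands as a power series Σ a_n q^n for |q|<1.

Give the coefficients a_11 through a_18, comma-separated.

d|11:{1,11}  Σφ=1+10=11
d|12:{12,6,4,3,2,1}  Σφ=4+2+2+2+1+1=12
q^13  k|13↦φ(k): 1:1 13:12  a_13=13
n=14: 1·14 2·7 7·2 14·1  φ→[1+1+6+6]=14
d|15:{15,5,3,1}  Σφ=8+4+2+1=15
n=16: 1·16 2·8 4·4 8·2 16·1  φ→[1+1+2+4+8]=16
q^17  k|17↦φ(k): 17:16 1:1  a_17=17
[q^18] φ(1)=1,φ(2)=1,φ(3)=2,φ(6)=2,φ(9)=6,φ(18)=6 ⇒ 18

11, 12, 13, 14, 15, 16, 17, 18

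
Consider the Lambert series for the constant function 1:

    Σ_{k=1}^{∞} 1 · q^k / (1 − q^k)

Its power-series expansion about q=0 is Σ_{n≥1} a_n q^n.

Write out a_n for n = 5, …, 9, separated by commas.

2, 4, 2, 4, 3

n=5: 1·5 5·1  f→[1+1]=2
d|6:{6,3,2,1}  Σf=1+1+1+1=4
q^7  k|7↦f(k): 7:1 1:1  a_7=2
[q^8] f(8)=1,f(4)=1,f(2)=1,f(1)=1 ⇒ 4
d|9:{9,3,1}  Σf=1+1+1=3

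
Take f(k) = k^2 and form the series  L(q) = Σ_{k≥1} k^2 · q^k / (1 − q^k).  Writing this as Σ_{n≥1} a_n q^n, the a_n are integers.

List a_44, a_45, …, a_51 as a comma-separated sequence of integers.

q^44  k|44↦f(k): 1:1 2:4 4:16 11:121 22:484 44:1936  a_44=2562
n=45: 1·45 3·15 5·9 9·5 15·3 45·1  f→[1+9+25+81+225+2025]=2366
n=46: 1·46 2·23 23·2 46·1  f→[1+4+529+2116]=2650
[q^47] f(47)=2209,f(1)=1 ⇒ 2210
d|48:{1,2,3,4,6,8,12,16,24,48}  Σf=1+4+9+16+36+64+144+256+576+2304=3410
q^49  k|49↦f(k): 49:2401 7:49 1:1  a_49=2451
d|50:{50,25,10,5,2,1}  Σf=2500+625+100+25+4+1=3255
[q^51] f(1)=1,f(3)=9,f(17)=289,f(51)=2601 ⇒ 2900

2562, 2366, 2650, 2210, 3410, 2451, 3255, 2900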